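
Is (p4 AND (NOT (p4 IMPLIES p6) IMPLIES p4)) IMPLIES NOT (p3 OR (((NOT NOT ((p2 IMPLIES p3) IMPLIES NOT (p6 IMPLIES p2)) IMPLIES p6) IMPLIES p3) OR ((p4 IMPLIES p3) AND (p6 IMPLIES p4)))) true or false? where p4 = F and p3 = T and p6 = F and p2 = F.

T

p4 IMPLIES p6 = F IMPLIES F = T
NOT (p4 IMPLIES p6) = NOT T = F
NOT (p4 IMPLIES p6) IMPLIES p4 = F IMPLIES F = T
p4 AND (NOT (p4 IMPLIES p6) IMPLIES p4) = F AND T = F
p2 IMPLIES p3 = F IMPLIES T = T
p6 IMPLIES p2 = F IMPLIES F = T
NOT (p6 IMPLIES p2) = NOT T = F
(p2 IMPLIES p3) IMPLIES NOT (p6 IMPLIES p2) = T IMPLIES F = F
NOT ((p2 IMPLIES p3) IMPLIES NOT (p6 IMPLIES p2)) = NOT F = T
NOT NOT ((p2 IMPLIES p3) IMPLIES NOT (p6 IMPLIES p2)) = NOT T = F
NOT NOT ((p2 IMPLIES p3) IMPLIES NOT (p6 IMPLIES p2)) IMPLIES p6 = F IMPLIES F = T
(NOT NOT ((p2 IMPLIES p3) IMPLIES NOT (p6 IMPLIES p2)) IMPLIES p6) IMPLIES p3 = T IMPLIES T = T
p4 IMPLIES p3 = F IMPLIES T = T
p6 IMPLIES p4 = F IMPLIES F = T
(p4 IMPLIES p3) AND (p6 IMPLIES p4) = T AND T = T
((NOT NOT ((p2 IMPLIES p3) IMPLIES NOT (p6 IMPLIES p2)) IMPLIES p6) IMPLIES p3) OR ((p4 IMPLIES p3) AND (p6 IMPLIES p4)) = T OR T = T
p3 OR (((NOT NOT ((p2 IMPLIES p3) IMPLIES NOT (p6 IMPLIES p2)) IMPLIES p6) IMPLIES p3) OR ((p4 IMPLIES p3) AND (p6 IMPLIES p4))) = T OR T = T
NOT (p3 OR (((NOT NOT ((p2 IMPLIES p3) IMPLIES NOT (p6 IMPLIES p2)) IMPLIES p6) IMPLIES p3) OR ((p4 IMPLIES p3) AND (p6 IMPLIES p4)))) = NOT T = F
(p4 AND (NOT (p4 IMPLIES p6) IMPLIES p4)) IMPLIES NOT (p3 OR (((NOT NOT ((p2 IMPLIES p3) IMPLIES NOT (p6 IMPLIES p2)) IMPLIES p6) IMPLIES p3) OR ((p4 IMPLIES p3) AND (p6 IMPLIES p4)))) = F IMPLIES F = T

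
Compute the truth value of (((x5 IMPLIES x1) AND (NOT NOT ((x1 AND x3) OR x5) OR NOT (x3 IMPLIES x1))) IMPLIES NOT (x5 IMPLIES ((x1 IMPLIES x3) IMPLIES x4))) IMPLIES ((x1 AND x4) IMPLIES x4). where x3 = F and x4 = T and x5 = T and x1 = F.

T

Substituting x3=F, x4=T, x5=T, x1=F:
x5 IMPLIES x1 = T IMPLIES F = F
x1 AND x3 = F AND F = F
(x1 AND x3) OR x5 = F OR T = T
NOT ((x1 AND x3) OR x5) = NOT T = F
NOT NOT ((x1 AND x3) OR x5) = NOT F = T
x3 IMPLIES x1 = F IMPLIES F = T
NOT (x3 IMPLIES x1) = NOT T = F
NOT NOT ((x1 AND x3) OR x5) OR NOT (x3 IMPLIES x1) = T OR F = T
(x5 IMPLIES x1) AND (NOT NOT ((x1 AND x3) OR x5) OR NOT (x3 IMPLIES x1)) = F AND T = F
x1 IMPLIES x3 = F IMPLIES F = T
(x1 IMPLIES x3) IMPLIES x4 = T IMPLIES T = T
x5 IMPLIES ((x1 IMPLIES x3) IMPLIES x4) = T IMPLIES T = T
NOT (x5 IMPLIES ((x1 IMPLIES x3) IMPLIES x4)) = NOT T = F
((x5 IMPLIES x1) AND (NOT NOT ((x1 AND x3) OR x5) OR NOT (x3 IMPLIES x1))) IMPLIES NOT (x5 IMPLIES ((x1 IMPLIES x3) IMPLIES x4)) = F IMPLIES F = T
x1 AND x4 = F AND T = F
(x1 AND x4) IMPLIES x4 = F IMPLIES T = T
(((x5 IMPLIES x1) AND (NOT NOT ((x1 AND x3) OR x5) OR NOT (x3 IMPLIES x1))) IMPLIES NOT (x5 IMPLIES ((x1 IMPLIES x3) IMPLIES x4))) IMPLIES ((x1 AND x4) IMPLIES x4) = T IMPLIES T = T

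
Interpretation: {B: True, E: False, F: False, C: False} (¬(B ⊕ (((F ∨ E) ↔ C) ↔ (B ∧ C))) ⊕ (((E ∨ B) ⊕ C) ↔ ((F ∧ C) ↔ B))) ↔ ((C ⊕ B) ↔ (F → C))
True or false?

False

F ∨ E = False ∨ False = False
(F ∨ E) ↔ C = False ↔ False = True
B ∧ C = True ∧ False = False
((F ∨ E) ↔ C) ↔ (B ∧ C) = True ↔ False = False
B ⊕ (((F ∨ E) ↔ C) ↔ (B ∧ C)) = True ⊕ False = True
¬(B ⊕ (((F ∨ E) ↔ C) ↔ (B ∧ C))) = ¬True = False
E ∨ B = False ∨ True = True
(E ∨ B) ⊕ C = True ⊕ False = True
F ∧ C = False ∧ False = False
(F ∧ C) ↔ B = False ↔ True = False
((E ∨ B) ⊕ C) ↔ ((F ∧ C) ↔ B) = True ↔ False = False
¬(B ⊕ (((F ∨ E) ↔ C) ↔ (B ∧ C))) ⊕ (((E ∨ B) ⊕ C) ↔ ((F ∧ C) ↔ B)) = False ⊕ False = False
C ⊕ B = False ⊕ True = True
F → C = False → False = True
(C ⊕ B) ↔ (F → C) = True ↔ True = True
(¬(B ⊕ (((F ∨ E) ↔ C) ↔ (B ∧ C))) ⊕ (((E ∨ B) ⊕ C) ↔ ((F ∧ C) ↔ B))) ↔ ((C ⊕ B) ↔ (F → C)) = False ↔ True = False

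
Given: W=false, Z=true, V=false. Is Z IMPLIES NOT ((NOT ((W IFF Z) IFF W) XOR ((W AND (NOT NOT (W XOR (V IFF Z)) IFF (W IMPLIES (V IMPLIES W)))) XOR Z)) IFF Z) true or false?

W IFF Z = false IFF true = false
(W IFF Z) IFF W = false IFF false = true
NOT ((W IFF Z) IFF W) = NOT true = false
V IFF Z = false IFF true = false
W XOR (V IFF Z) = false XOR false = false
NOT (W XOR (V IFF Z)) = NOT false = true
NOT NOT (W XOR (V IFF Z)) = NOT true = false
V IMPLIES W = false IMPLIES false = true
W IMPLIES (V IMPLIES W) = false IMPLIES true = true
NOT NOT (W XOR (V IFF Z)) IFF (W IMPLIES (V IMPLIES W)) = false IFF true = false
W AND (NOT NOT (W XOR (V IFF Z)) IFF (W IMPLIES (V IMPLIES W))) = false AND false = false
(W AND (NOT NOT (W XOR (V IFF Z)) IFF (W IMPLIES (V IMPLIES W)))) XOR Z = false XOR true = true
NOT ((W IFF Z) IFF W) XOR ((W AND (NOT NOT (W XOR (V IFF Z)) IFF (W IMPLIES (V IMPLIES W)))) XOR Z) = false XOR true = true
(NOT ((W IFF Z) IFF W) XOR ((W AND (NOT NOT (W XOR (V IFF Z)) IFF (W IMPLIES (V IMPLIES W)))) XOR Z)) IFF Z = true IFF true = true
NOT ((NOT ((W IFF Z) IFF W) XOR ((W AND (NOT NOT (W XOR (V IFF Z)) IFF (W IMPLIES (V IMPLIES W)))) XOR Z)) IFF Z) = NOT true = false
Z IMPLIES NOT ((NOT ((W IFF Z) IFF W) XOR ((W AND (NOT NOT (W XOR (V IFF Z)) IFF (W IMPLIES (V IMPLIES W)))) XOR Z)) IFF Z) = true IMPLIES false = false

false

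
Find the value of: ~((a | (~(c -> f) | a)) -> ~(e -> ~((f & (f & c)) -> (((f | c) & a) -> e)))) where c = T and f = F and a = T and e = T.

c -> f = T -> F = F
~(c -> f) = ~F = T
~(c -> f) | a = T | T = T
a | (~(c -> f) | a) = T | T = T
f & c = F & T = F
f & (f & c) = F & F = F
f | c = F | T = T
(f | c) & a = T & T = T
((f | c) & a) -> e = T -> T = T
(f & (f & c)) -> (((f | c) & a) -> e) = F -> T = T
~((f & (f & c)) -> (((f | c) & a) -> e)) = ~T = F
e -> ~((f & (f & c)) -> (((f | c) & a) -> e)) = T -> F = F
~(e -> ~((f & (f & c)) -> (((f | c) & a) -> e))) = ~F = T
(a | (~(c -> f) | a)) -> ~(e -> ~((f & (f & c)) -> (((f | c) & a) -> e))) = T -> T = T
~((a | (~(c -> f) | a)) -> ~(e -> ~((f & (f & c)) -> (((f | c) & a) -> e)))) = ~T = F

F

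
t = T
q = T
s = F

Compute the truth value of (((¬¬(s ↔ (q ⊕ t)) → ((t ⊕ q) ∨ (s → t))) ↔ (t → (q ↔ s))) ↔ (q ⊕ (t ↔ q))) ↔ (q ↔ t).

q ⊕ t = T ⊕ T = F
s ↔ (q ⊕ t) = F ↔ F = T
¬(s ↔ (q ⊕ t)) = ¬T = F
¬¬(s ↔ (q ⊕ t)) = ¬F = T
t ⊕ q = T ⊕ T = F
s → t = F → T = T
(t ⊕ q) ∨ (s → t) = F ∨ T = T
¬¬(s ↔ (q ⊕ t)) → ((t ⊕ q) ∨ (s → t)) = T → T = T
q ↔ s = T ↔ F = F
t → (q ↔ s) = T → F = F
(¬¬(s ↔ (q ⊕ t)) → ((t ⊕ q) ∨ (s → t))) ↔ (t → (q ↔ s)) = T ↔ F = F
t ↔ q = T ↔ T = T
q ⊕ (t ↔ q) = T ⊕ T = F
((¬¬(s ↔ (q ⊕ t)) → ((t ⊕ q) ∨ (s → t))) ↔ (t → (q ↔ s))) ↔ (q ⊕ (t ↔ q)) = F ↔ F = T
q ↔ t = T ↔ T = T
(((¬¬(s ↔ (q ⊕ t)) → ((t ⊕ q) ∨ (s → t))) ↔ (t → (q ↔ s))) ↔ (q ⊕ (t ↔ q))) ↔ (q ↔ t) = T ↔ T = T

T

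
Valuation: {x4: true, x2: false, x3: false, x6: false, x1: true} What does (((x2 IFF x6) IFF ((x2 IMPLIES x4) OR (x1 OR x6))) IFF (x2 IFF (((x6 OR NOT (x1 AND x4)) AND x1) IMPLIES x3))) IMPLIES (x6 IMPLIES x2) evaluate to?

true

Substituting x4=true, x2=false, x3=false, x6=false, x1=true:
x2 IFF x6 = false IFF false = true
x2 IMPLIES x4 = false IMPLIES true = true
x1 OR x6 = true OR false = true
(x2 IMPLIES x4) OR (x1 OR x6) = true OR true = true
(x2 IFF x6) IFF ((x2 IMPLIES x4) OR (x1 OR x6)) = true IFF true = true
x1 AND x4 = true AND true = true
NOT (x1 AND x4) = NOT true = false
x6 OR NOT (x1 AND x4) = false OR false = false
(x6 OR NOT (x1 AND x4)) AND x1 = false AND true = false
((x6 OR NOT (x1 AND x4)) AND x1) IMPLIES x3 = false IMPLIES false = true
x2 IFF (((x6 OR NOT (x1 AND x4)) AND x1) IMPLIES x3) = false IFF true = false
((x2 IFF x6) IFF ((x2 IMPLIES x4) OR (x1 OR x6))) IFF (x2 IFF (((x6 OR NOT (x1 AND x4)) AND x1) IMPLIES x3)) = true IFF false = false
x6 IMPLIES x2 = false IMPLIES false = true
(((x2 IFF x6) IFF ((x2 IMPLIES x4) OR (x1 OR x6))) IFF (x2 IFF (((x6 OR NOT (x1 AND x4)) AND x1) IMPLIES x3))) IMPLIES (x6 IMPLIES x2) = false IMPLIES true = true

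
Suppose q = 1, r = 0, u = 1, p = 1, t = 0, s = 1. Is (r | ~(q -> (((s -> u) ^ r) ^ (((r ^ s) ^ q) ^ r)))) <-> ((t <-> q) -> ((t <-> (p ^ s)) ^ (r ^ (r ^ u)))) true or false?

0

s -> u = 1 -> 1 = 1
(s -> u) ^ r = 1 ^ 0 = 1
r ^ s = 0 ^ 1 = 1
(r ^ s) ^ q = 1 ^ 1 = 0
((r ^ s) ^ q) ^ r = 0 ^ 0 = 0
((s -> u) ^ r) ^ (((r ^ s) ^ q) ^ r) = 1 ^ 0 = 1
q -> (((s -> u) ^ r) ^ (((r ^ s) ^ q) ^ r)) = 1 -> 1 = 1
~(q -> (((s -> u) ^ r) ^ (((r ^ s) ^ q) ^ r))) = ~1 = 0
r | ~(q -> (((s -> u) ^ r) ^ (((r ^ s) ^ q) ^ r))) = 0 | 0 = 0
t <-> q = 0 <-> 1 = 0
p ^ s = 1 ^ 1 = 0
t <-> (p ^ s) = 0 <-> 0 = 1
r ^ u = 0 ^ 1 = 1
r ^ (r ^ u) = 0 ^ 1 = 1
(t <-> (p ^ s)) ^ (r ^ (r ^ u)) = 1 ^ 1 = 0
(t <-> q) -> ((t <-> (p ^ s)) ^ (r ^ (r ^ u))) = 0 -> 0 = 1
(r | ~(q -> (((s -> u) ^ r) ^ (((r ^ s) ^ q) ^ r)))) <-> ((t <-> q) -> ((t <-> (p ^ s)) ^ (r ^ (r ^ u)))) = 0 <-> 1 = 0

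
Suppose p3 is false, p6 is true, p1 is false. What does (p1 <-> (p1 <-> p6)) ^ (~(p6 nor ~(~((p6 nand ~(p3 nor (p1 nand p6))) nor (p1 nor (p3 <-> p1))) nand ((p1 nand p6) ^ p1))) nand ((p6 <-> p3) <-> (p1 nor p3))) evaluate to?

Substituting p3=F, p6=T, p1=F:
p1 <-> p6 = F <-> T = F
p1 <-> (p1 <-> p6) = F <-> F = T
p1 nand p6 = F nand T = T
p3 nor (p1 nand p6) = F nor T = F
~(p3 nor (p1 nand p6)) = ~F = T
p6 nand ~(p3 nor (p1 nand p6)) = T nand T = F
p3 <-> p1 = F <-> F = T
p1 nor (p3 <-> p1) = F nor T = F
(p6 nand ~(p3 nor (p1 nand p6))) nor (p1 nor (p3 <-> p1)) = F nor F = T
~((p6 nand ~(p3 nor (p1 nand p6))) nor (p1 nor (p3 <-> p1))) = ~T = F
p1 nand p6 = F nand T = T
(p1 nand p6) ^ p1 = T ^ F = T
~((p6 nand ~(p3 nor (p1 nand p6))) nor (p1 nor (p3 <-> p1))) nand ((p1 nand p6) ^ p1) = F nand T = T
~(~((p6 nand ~(p3 nor (p1 nand p6))) nor (p1 nor (p3 <-> p1))) nand ((p1 nand p6) ^ p1)) = ~T = F
p6 nor ~(~((p6 nand ~(p3 nor (p1 nand p6))) nor (p1 nor (p3 <-> p1))) nand ((p1 nand p6) ^ p1)) = T nor F = F
~(p6 nor ~(~((p6 nand ~(p3 nor (p1 nand p6))) nor (p1 nor (p3 <-> p1))) nand ((p1 nand p6) ^ p1))) = ~F = T
p6 <-> p3 = T <-> F = F
p1 nor p3 = F nor F = T
(p6 <-> p3) <-> (p1 nor p3) = F <-> T = F
~(p6 nor ~(~((p6 nand ~(p3 nor (p1 nand p6))) nor (p1 nor (p3 <-> p1))) nand ((p1 nand p6) ^ p1))) nand ((p6 <-> p3) <-> (p1 nor p3)) = T nand F = T
(p1 <-> (p1 <-> p6)) ^ (~(p6 nor ~(~((p6 nand ~(p3 nor (p1 nand p6))) nor (p1 nor (p3 <-> p1))) nand ((p1 nand p6) ^ p1))) nand ((p6 <-> p3) <-> (p1 nor p3))) = T ^ T = F

F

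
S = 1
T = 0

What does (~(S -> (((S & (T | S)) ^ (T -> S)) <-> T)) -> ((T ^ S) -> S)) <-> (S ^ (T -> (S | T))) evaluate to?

Substituting S=1, T=0:
T | S = 0 | 1 = 1
S & (T | S) = 1 & 1 = 1
T -> S = 0 -> 1 = 1
(S & (T | S)) ^ (T -> S) = 1 ^ 1 = 0
((S & (T | S)) ^ (T -> S)) <-> T = 0 <-> 0 = 1
S -> (((S & (T | S)) ^ (T -> S)) <-> T) = 1 -> 1 = 1
~(S -> (((S & (T | S)) ^ (T -> S)) <-> T)) = ~1 = 0
T ^ S = 0 ^ 1 = 1
(T ^ S) -> S = 1 -> 1 = 1
~(S -> (((S & (T | S)) ^ (T -> S)) <-> T)) -> ((T ^ S) -> S) = 0 -> 1 = 1
S | T = 1 | 0 = 1
T -> (S | T) = 0 -> 1 = 1
S ^ (T -> (S | T)) = 1 ^ 1 = 0
(~(S -> (((S & (T | S)) ^ (T -> S)) <-> T)) -> ((T ^ S) -> S)) <-> (S ^ (T -> (S | T))) = 1 <-> 0 = 0

0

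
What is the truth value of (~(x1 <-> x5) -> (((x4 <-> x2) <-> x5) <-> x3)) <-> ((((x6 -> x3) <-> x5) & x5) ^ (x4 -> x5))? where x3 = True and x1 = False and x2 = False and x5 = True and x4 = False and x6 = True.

False

x1 <-> x5 = False <-> True = False
~(x1 <-> x5) = ~False = True
x4 <-> x2 = False <-> False = True
(x4 <-> x2) <-> x5 = True <-> True = True
((x4 <-> x2) <-> x5) <-> x3 = True <-> True = True
~(x1 <-> x5) -> (((x4 <-> x2) <-> x5) <-> x3) = True -> True = True
x6 -> x3 = True -> True = True
(x6 -> x3) <-> x5 = True <-> True = True
((x6 -> x3) <-> x5) & x5 = True & True = True
x4 -> x5 = False -> True = True
(((x6 -> x3) <-> x5) & x5) ^ (x4 -> x5) = True ^ True = False
(~(x1 <-> x5) -> (((x4 <-> x2) <-> x5) <-> x3)) <-> ((((x6 -> x3) <-> x5) & x5) ^ (x4 -> x5)) = True <-> False = False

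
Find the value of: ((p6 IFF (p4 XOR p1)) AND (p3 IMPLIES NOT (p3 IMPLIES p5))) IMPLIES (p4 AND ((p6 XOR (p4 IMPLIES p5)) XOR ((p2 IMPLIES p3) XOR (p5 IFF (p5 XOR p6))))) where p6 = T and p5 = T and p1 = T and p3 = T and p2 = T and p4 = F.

p4 XOR p1 = F XOR T = T
p6 IFF (p4 XOR p1) = T IFF T = T
p3 IMPLIES p5 = T IMPLIES T = T
NOT (p3 IMPLIES p5) = NOT T = F
p3 IMPLIES NOT (p3 IMPLIES p5) = T IMPLIES F = F
(p6 IFF (p4 XOR p1)) AND (p3 IMPLIES NOT (p3 IMPLIES p5)) = T AND F = F
p4 IMPLIES p5 = F IMPLIES T = T
p6 XOR (p4 IMPLIES p5) = T XOR T = F
p2 IMPLIES p3 = T IMPLIES T = T
p5 XOR p6 = T XOR T = F
p5 IFF (p5 XOR p6) = T IFF F = F
(p2 IMPLIES p3) XOR (p5 IFF (p5 XOR p6)) = T XOR F = T
(p6 XOR (p4 IMPLIES p5)) XOR ((p2 IMPLIES p3) XOR (p5 IFF (p5 XOR p6))) = F XOR T = T
p4 AND ((p6 XOR (p4 IMPLIES p5)) XOR ((p2 IMPLIES p3) XOR (p5 IFF (p5 XOR p6)))) = F AND T = F
((p6 IFF (p4 XOR p1)) AND (p3 IMPLIES NOT (p3 IMPLIES p5))) IMPLIES (p4 AND ((p6 XOR (p4 IMPLIES p5)) XOR ((p2 IMPLIES p3) XOR (p5 IFF (p5 XOR p6))))) = F IMPLIES F = T

T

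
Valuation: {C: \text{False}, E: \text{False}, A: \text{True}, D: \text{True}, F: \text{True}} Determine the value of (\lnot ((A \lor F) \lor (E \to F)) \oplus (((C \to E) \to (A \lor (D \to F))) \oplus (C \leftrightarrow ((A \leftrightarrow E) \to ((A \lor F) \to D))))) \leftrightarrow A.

A \lor F = \text{True} \lor \text{True} = \text{True}
E \to F = \text{False} \to \text{True} = \text{True}
(A \lor F) \lor (E \to F) = \text{True} \lor \text{True} = \text{True}
\lnot ((A \lor F) \lor (E \to F)) = \lnot \text{True} = \text{False}
C \to E = \text{False} \to \text{False} = \text{True}
D \to F = \text{True} \to \text{True} = \text{True}
A \lor (D \to F) = \text{True} \lor \text{True} = \text{True}
(C \to E) \to (A \lor (D \to F)) = \text{True} \to \text{True} = \text{True}
A \leftrightarrow E = \text{True} \leftrightarrow \text{False} = \text{False}
A \lor F = \text{True} \lor \text{True} = \text{True}
(A \lor F) \to D = \text{True} \to \text{True} = \text{True}
(A \leftrightarrow E) \to ((A \lor F) \to D) = \text{False} \to \text{True} = \text{True}
C \leftrightarrow ((A \leftrightarrow E) \to ((A \lor F) \to D)) = \text{False} \leftrightarrow \text{True} = \text{False}
((C \to E) \to (A \lor (D \to F))) \oplus (C \leftrightarrow ((A \leftrightarrow E) \to ((A \lor F) \to D))) = \text{True} \oplus \text{False} = \text{True}
\lnot ((A \lor F) \lor (E \to F)) \oplus (((C \to E) \to (A \lor (D \to F))) \oplus (C \leftrightarrow ((A \leftrightarrow E) \to ((A \lor F) \to D)))) = \text{False} \oplus \text{True} = \text{True}
(\lnot ((A \lor F) \lor (E \to F)) \oplus (((C \to E) \to (A \lor (D \to F))) \oplus (C \leftrightarrow ((A \leftrightarrow E) \to ((A \lor F) \to D))))) \leftrightarrow A = \text{True} \leftrightarrow \text{True} = \text{True}

\text{True}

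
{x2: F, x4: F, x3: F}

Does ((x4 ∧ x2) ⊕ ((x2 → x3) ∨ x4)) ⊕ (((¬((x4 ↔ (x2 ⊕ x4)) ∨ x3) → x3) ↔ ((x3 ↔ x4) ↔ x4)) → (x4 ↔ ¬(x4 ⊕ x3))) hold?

Substituting x2=F, x4=F, x3=F:
x4 ∧ x2 = F ∧ F = F
x2 → x3 = F → F = T
(x2 → x3) ∨ x4 = T ∨ F = T
(x4 ∧ x2) ⊕ ((x2 → x3) ∨ x4) = F ⊕ T = T
x2 ⊕ x4 = F ⊕ F = F
x4 ↔ (x2 ⊕ x4) = F ↔ F = T
(x4 ↔ (x2 ⊕ x4)) ∨ x3 = T ∨ F = T
¬((x4 ↔ (x2 ⊕ x4)) ∨ x3) = ¬T = F
¬((x4 ↔ (x2 ⊕ x4)) ∨ x3) → x3 = F → F = T
x3 ↔ x4 = F ↔ F = T
(x3 ↔ x4) ↔ x4 = T ↔ F = F
(¬((x4 ↔ (x2 ⊕ x4)) ∨ x3) → x3) ↔ ((x3 ↔ x4) ↔ x4) = T ↔ F = F
x4 ⊕ x3 = F ⊕ F = F
¬(x4 ⊕ x3) = ¬F = T
x4 ↔ ¬(x4 ⊕ x3) = F ↔ T = F
((¬((x4 ↔ (x2 ⊕ x4)) ∨ x3) → x3) ↔ ((x3 ↔ x4) ↔ x4)) → (x4 ↔ ¬(x4 ⊕ x3)) = F → F = T
((x4 ∧ x2) ⊕ ((x2 → x3) ∨ x4)) ⊕ (((¬((x4 ↔ (x2 ⊕ x4)) ∨ x3) → x3) ↔ ((x3 ↔ x4) ↔ x4)) → (x4 ↔ ¬(x4 ⊕ x3))) = T ⊕ T = F

F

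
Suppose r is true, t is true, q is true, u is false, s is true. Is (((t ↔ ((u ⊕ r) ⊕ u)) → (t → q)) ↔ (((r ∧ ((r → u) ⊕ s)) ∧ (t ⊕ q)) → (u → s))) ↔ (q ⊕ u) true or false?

u ⊕ r = False ⊕ True = True
(u ⊕ r) ⊕ u = True ⊕ False = True
t ↔ ((u ⊕ r) ⊕ u) = True ↔ True = True
t → q = True → True = True
(t ↔ ((u ⊕ r) ⊕ u)) → (t → q) = True → True = True
r → u = True → False = False
(r → u) ⊕ s = False ⊕ True = True
r ∧ ((r → u) ⊕ s) = True ∧ True = True
t ⊕ q = True ⊕ True = False
(r ∧ ((r → u) ⊕ s)) ∧ (t ⊕ q) = True ∧ False = False
u → s = False → True = True
((r ∧ ((r → u) ⊕ s)) ∧ (t ⊕ q)) → (u → s) = False → True = True
((t ↔ ((u ⊕ r) ⊕ u)) → (t → q)) ↔ (((r ∧ ((r → u) ⊕ s)) ∧ (t ⊕ q)) → (u → s)) = True ↔ True = True
q ⊕ u = True ⊕ False = True
(((t ↔ ((u ⊕ r) ⊕ u)) → (t → q)) ↔ (((r ∧ ((r → u) ⊕ s)) ∧ (t ⊕ q)) → (u → s))) ↔ (q ⊕ u) = True ↔ True = True

True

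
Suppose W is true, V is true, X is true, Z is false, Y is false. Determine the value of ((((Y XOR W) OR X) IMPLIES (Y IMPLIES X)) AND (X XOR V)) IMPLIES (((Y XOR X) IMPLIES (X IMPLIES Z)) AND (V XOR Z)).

T

Substituting W=T, V=T, X=T, Z=F, Y=F:
Y XOR W = F XOR T = T
(Y XOR W) OR X = T OR T = T
Y IMPLIES X = F IMPLIES T = T
((Y XOR W) OR X) IMPLIES (Y IMPLIES X) = T IMPLIES T = T
X XOR V = T XOR T = F
(((Y XOR W) OR X) IMPLIES (Y IMPLIES X)) AND (X XOR V) = T AND F = F
Y XOR X = F XOR T = T
X IMPLIES Z = T IMPLIES F = F
(Y XOR X) IMPLIES (X IMPLIES Z) = T IMPLIES F = F
V XOR Z = T XOR F = T
((Y XOR X) IMPLIES (X IMPLIES Z)) AND (V XOR Z) = F AND T = F
((((Y XOR W) OR X) IMPLIES (Y IMPLIES X)) AND (X XOR V)) IMPLIES (((Y XOR X) IMPLIES (X IMPLIES Z)) AND (V XOR Z)) = F IMPLIES F = T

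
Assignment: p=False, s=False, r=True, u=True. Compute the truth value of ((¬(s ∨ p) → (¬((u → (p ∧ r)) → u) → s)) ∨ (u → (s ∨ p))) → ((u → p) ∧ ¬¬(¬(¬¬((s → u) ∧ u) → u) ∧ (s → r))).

s ∨ p = False ∨ False = False
¬(s ∨ p) = ¬False = True
p ∧ r = False ∧ True = False
u → (p ∧ r) = True → False = False
(u → (p ∧ r)) → u = False → True = True
¬((u → (p ∧ r)) → u) = ¬True = False
¬((u → (p ∧ r)) → u) → s = False → False = True
¬(s ∨ p) → (¬((u → (p ∧ r)) → u) → s) = True → True = True
s ∨ p = False ∨ False = False
u → (s ∨ p) = True → False = False
(¬(s ∨ p) → (¬((u → (p ∧ r)) → u) → s)) ∨ (u → (s ∨ p)) = True ∨ False = True
u → p = True → False = False
s → u = False → True = True
(s → u) ∧ u = True ∧ True = True
¬((s → u) ∧ u) = ¬True = False
¬¬((s → u) ∧ u) = ¬False = True
¬¬((s → u) ∧ u) → u = True → True = True
¬(¬¬((s → u) ∧ u) → u) = ¬True = False
s → r = False → True = True
¬(¬¬((s → u) ∧ u) → u) ∧ (s → r) = False ∧ True = False
¬(¬(¬¬((s → u) ∧ u) → u) ∧ (s → r)) = ¬False = True
¬¬(¬(¬¬((s → u) ∧ u) → u) ∧ (s → r)) = ¬True = False
(u → p) ∧ ¬¬(¬(¬¬((s → u) ∧ u) → u) ∧ (s → r)) = False ∧ False = False
((¬(s ∨ p) → (¬((u → (p ∧ r)) → u) → s)) ∨ (u → (s ∨ p))) → ((u → p) ∧ ¬¬(¬(¬¬((s → u) ∧ u) → u) ∧ (s → r))) = True → False = False

False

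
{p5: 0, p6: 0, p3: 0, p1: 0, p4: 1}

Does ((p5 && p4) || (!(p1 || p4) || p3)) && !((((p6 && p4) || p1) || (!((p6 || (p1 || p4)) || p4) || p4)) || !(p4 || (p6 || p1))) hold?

0

p5 && p4 = 0 && 1 = 0
p1 || p4 = 0 || 1 = 1
!(p1 || p4) = !1 = 0
!(p1 || p4) || p3 = 0 || 0 = 0
(p5 && p4) || (!(p1 || p4) || p3) = 0 || 0 = 0
p6 && p4 = 0 && 1 = 0
(p6 && p4) || p1 = 0 || 0 = 0
p1 || p4 = 0 || 1 = 1
p6 || (p1 || p4) = 0 || 1 = 1
(p6 || (p1 || p4)) || p4 = 1 || 1 = 1
!((p6 || (p1 || p4)) || p4) = !1 = 0
!((p6 || (p1 || p4)) || p4) || p4 = 0 || 1 = 1
((p6 && p4) || p1) || (!((p6 || (p1 || p4)) || p4) || p4) = 0 || 1 = 1
p6 || p1 = 0 || 0 = 0
p4 || (p6 || p1) = 1 || 0 = 1
!(p4 || (p6 || p1)) = !1 = 0
(((p6 && p4) || p1) || (!((p6 || (p1 || p4)) || p4) || p4)) || !(p4 || (p6 || p1)) = 1 || 0 = 1
!((((p6 && p4) || p1) || (!((p6 || (p1 || p4)) || p4) || p4)) || !(p4 || (p6 || p1))) = !1 = 0
((p5 && p4) || (!(p1 || p4) || p3)) && !((((p6 && p4) || p1) || (!((p6 || (p1 || p4)) || p4) || p4)) || !(p4 || (p6 || p1))) = 0 && 0 = 0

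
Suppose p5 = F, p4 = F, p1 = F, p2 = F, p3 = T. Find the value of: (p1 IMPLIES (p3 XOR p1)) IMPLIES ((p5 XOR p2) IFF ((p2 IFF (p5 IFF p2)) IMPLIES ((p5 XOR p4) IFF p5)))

Substituting p5=F, p4=F, p1=F, p2=F, p3=T:
p3 XOR p1 = T XOR F = T
p1 IMPLIES (p3 XOR p1) = F IMPLIES T = T
p5 XOR p2 = F XOR F = F
p5 IFF p2 = F IFF F = T
p2 IFF (p5 IFF p2) = F IFF T = F
p5 XOR p4 = F XOR F = F
(p5 XOR p4) IFF p5 = F IFF F = T
(p2 IFF (p5 IFF p2)) IMPLIES ((p5 XOR p4) IFF p5) = F IMPLIES T = T
(p5 XOR p2) IFF ((p2 IFF (p5 IFF p2)) IMPLIES ((p5 XOR p4) IFF p5)) = F IFF T = F
(p1 IMPLIES (p3 XOR p1)) IMPLIES ((p5 XOR p2) IFF ((p2 IFF (p5 IFF p2)) IMPLIES ((p5 XOR p4) IFF p5))) = T IMPLIES F = F

F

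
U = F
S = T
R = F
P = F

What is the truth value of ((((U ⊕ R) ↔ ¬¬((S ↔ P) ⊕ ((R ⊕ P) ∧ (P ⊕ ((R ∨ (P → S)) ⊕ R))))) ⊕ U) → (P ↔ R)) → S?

T

U ⊕ R = F ⊕ F = F
S ↔ P = T ↔ F = F
R ⊕ P = F ⊕ F = F
P → S = F → T = T
R ∨ (P → S) = F ∨ T = T
(R ∨ (P → S)) ⊕ R = T ⊕ F = T
P ⊕ ((R ∨ (P → S)) ⊕ R) = F ⊕ T = T
(R ⊕ P) ∧ (P ⊕ ((R ∨ (P → S)) ⊕ R)) = F ∧ T = F
(S ↔ P) ⊕ ((R ⊕ P) ∧ (P ⊕ ((R ∨ (P → S)) ⊕ R))) = F ⊕ F = F
¬((S ↔ P) ⊕ ((R ⊕ P) ∧ (P ⊕ ((R ∨ (P → S)) ⊕ R)))) = ¬F = T
¬¬((S ↔ P) ⊕ ((R ⊕ P) ∧ (P ⊕ ((R ∨ (P → S)) ⊕ R)))) = ¬T = F
(U ⊕ R) ↔ ¬¬((S ↔ P) ⊕ ((R ⊕ P) ∧ (P ⊕ ((R ∨ (P → S)) ⊕ R)))) = F ↔ F = T
((U ⊕ R) ↔ ¬¬((S ↔ P) ⊕ ((R ⊕ P) ∧ (P ⊕ ((R ∨ (P → S)) ⊕ R))))) ⊕ U = T ⊕ F = T
P ↔ R = F ↔ F = T
(((U ⊕ R) ↔ ¬¬((S ↔ P) ⊕ ((R ⊕ P) ∧ (P ⊕ ((R ∨ (P → S)) ⊕ R))))) ⊕ U) → (P ↔ R) = T → T = T
((((U ⊕ R) ↔ ¬¬((S ↔ P) ⊕ ((R ⊕ P) ∧ (P ⊕ ((R ∨ (P → S)) ⊕ R))))) ⊕ U) → (P ↔ R)) → S = T → T = T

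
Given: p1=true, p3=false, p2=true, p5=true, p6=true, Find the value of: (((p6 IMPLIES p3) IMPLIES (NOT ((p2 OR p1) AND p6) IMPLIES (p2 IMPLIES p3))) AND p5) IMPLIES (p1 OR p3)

p6 IMPLIES p3 = true IMPLIES false = false
p2 OR p1 = true OR true = true
(p2 OR p1) AND p6 = true AND true = true
NOT ((p2 OR p1) AND p6) = NOT true = false
p2 IMPLIES p3 = true IMPLIES false = false
NOT ((p2 OR p1) AND p6) IMPLIES (p2 IMPLIES p3) = false IMPLIES false = true
(p6 IMPLIES p3) IMPLIES (NOT ((p2 OR p1) AND p6) IMPLIES (p2 IMPLIES p3)) = false IMPLIES true = true
((p6 IMPLIES p3) IMPLIES (NOT ((p2 OR p1) AND p6) IMPLIES (p2 IMPLIES p3))) AND p5 = true AND true = true
p1 OR p3 = true OR false = true
(((p6 IMPLIES p3) IMPLIES (NOT ((p2 OR p1) AND p6) IMPLIES (p2 IMPLIES p3))) AND p5) IMPLIES (p1 OR p3) = true IMPLIES true = true

true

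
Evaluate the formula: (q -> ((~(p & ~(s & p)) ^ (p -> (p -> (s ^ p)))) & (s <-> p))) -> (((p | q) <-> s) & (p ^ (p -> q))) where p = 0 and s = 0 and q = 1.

1

s & p = 0 & 0 = 0
~(s & p) = ~0 = 1
p & ~(s & p) = 0 & 1 = 0
~(p & ~(s & p)) = ~0 = 1
s ^ p = 0 ^ 0 = 0
p -> (s ^ p) = 0 -> 0 = 1
p -> (p -> (s ^ p)) = 0 -> 1 = 1
~(p & ~(s & p)) ^ (p -> (p -> (s ^ p))) = 1 ^ 1 = 0
s <-> p = 0 <-> 0 = 1
(~(p & ~(s & p)) ^ (p -> (p -> (s ^ p)))) & (s <-> p) = 0 & 1 = 0
q -> ((~(p & ~(s & p)) ^ (p -> (p -> (s ^ p)))) & (s <-> p)) = 1 -> 0 = 0
p | q = 0 | 1 = 1
(p | q) <-> s = 1 <-> 0 = 0
p -> q = 0 -> 1 = 1
p ^ (p -> q) = 0 ^ 1 = 1
((p | q) <-> s) & (p ^ (p -> q)) = 0 & 1 = 0
(q -> ((~(p & ~(s & p)) ^ (p -> (p -> (s ^ p)))) & (s <-> p))) -> (((p | q) <-> s) & (p ^ (p -> q))) = 0 -> 0 = 1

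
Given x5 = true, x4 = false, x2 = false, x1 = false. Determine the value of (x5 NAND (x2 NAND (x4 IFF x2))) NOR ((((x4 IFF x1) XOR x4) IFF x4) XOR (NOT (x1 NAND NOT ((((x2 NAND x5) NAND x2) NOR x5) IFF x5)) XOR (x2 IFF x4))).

false

Substituting x5=true, x4=false, x2=false, x1=false:
x4 IFF x2 = false IFF false = true
x2 NAND (x4 IFF x2) = false NAND true = true
x5 NAND (x2 NAND (x4 IFF x2)) = true NAND true = false
x4 IFF x1 = false IFF false = true
(x4 IFF x1) XOR x4 = true XOR false = true
((x4 IFF x1) XOR x4) IFF x4 = true IFF false = false
x2 NAND x5 = false NAND true = true
(x2 NAND x5) NAND x2 = true NAND false = true
((x2 NAND x5) NAND x2) NOR x5 = true NOR true = false
(((x2 NAND x5) NAND x2) NOR x5) IFF x5 = false IFF true = false
NOT ((((x2 NAND x5) NAND x2) NOR x5) IFF x5) = NOT false = true
x1 NAND NOT ((((x2 NAND x5) NAND x2) NOR x5) IFF x5) = false NAND true = true
NOT (x1 NAND NOT ((((x2 NAND x5) NAND x2) NOR x5) IFF x5)) = NOT true = false
x2 IFF x4 = false IFF false = true
NOT (x1 NAND NOT ((((x2 NAND x5) NAND x2) NOR x5) IFF x5)) XOR (x2 IFF x4) = false XOR true = true
(((x4 IFF x1) XOR x4) IFF x4) XOR (NOT (x1 NAND NOT ((((x2 NAND x5) NAND x2) NOR x5) IFF x5)) XOR (x2 IFF x4)) = false XOR true = true
(x5 NAND (x2 NAND (x4 IFF x2))) NOR ((((x4 IFF x1) XOR x4) IFF x4) XOR (NOT (x1 NAND NOT ((((x2 NAND x5) NAND x2) NOR x5) IFF x5)) XOR (x2 IFF x4))) = false NOR true = false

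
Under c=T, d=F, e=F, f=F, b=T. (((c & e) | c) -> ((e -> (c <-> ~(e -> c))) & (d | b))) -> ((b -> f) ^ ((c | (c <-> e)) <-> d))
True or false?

F

c & e = T & F = F
(c & e) | c = F | T = T
e -> c = F -> T = T
~(e -> c) = ~T = F
c <-> ~(e -> c) = T <-> F = F
e -> (c <-> ~(e -> c)) = F -> F = T
d | b = F | T = T
(e -> (c <-> ~(e -> c))) & (d | b) = T & T = T
((c & e) | c) -> ((e -> (c <-> ~(e -> c))) & (d | b)) = T -> T = T
b -> f = T -> F = F
c <-> e = T <-> F = F
c | (c <-> e) = T | F = T
(c | (c <-> e)) <-> d = T <-> F = F
(b -> f) ^ ((c | (c <-> e)) <-> d) = F ^ F = F
(((c & e) | c) -> ((e -> (c <-> ~(e -> c))) & (d | b))) -> ((b -> f) ^ ((c | (c <-> e)) <-> d)) = T -> F = F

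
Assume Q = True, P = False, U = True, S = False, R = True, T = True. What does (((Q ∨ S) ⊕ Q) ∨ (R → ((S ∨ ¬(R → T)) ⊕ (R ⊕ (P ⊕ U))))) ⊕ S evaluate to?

False

Q ∨ S = True ∨ False = True
(Q ∨ S) ⊕ Q = True ⊕ True = False
R → T = True → True = True
¬(R → T) = ¬True = False
S ∨ ¬(R → T) = False ∨ False = False
P ⊕ U = False ⊕ True = True
R ⊕ (P ⊕ U) = True ⊕ True = False
(S ∨ ¬(R → T)) ⊕ (R ⊕ (P ⊕ U)) = False ⊕ False = False
R → ((S ∨ ¬(R → T)) ⊕ (R ⊕ (P ⊕ U))) = True → False = False
((Q ∨ S) ⊕ Q) ∨ (R → ((S ∨ ¬(R → T)) ⊕ (R ⊕ (P ⊕ U)))) = False ∨ False = False
(((Q ∨ S) ⊕ Q) ∨ (R → ((S ∨ ¬(R → T)) ⊕ (R ⊕ (P ⊕ U))))) ⊕ S = False ⊕ False = False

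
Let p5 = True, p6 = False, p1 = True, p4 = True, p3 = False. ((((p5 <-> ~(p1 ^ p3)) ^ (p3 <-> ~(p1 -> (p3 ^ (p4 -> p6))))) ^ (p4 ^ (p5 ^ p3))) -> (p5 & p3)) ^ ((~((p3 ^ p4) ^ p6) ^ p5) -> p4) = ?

False

p1 ^ p3 = True ^ False = True
~(p1 ^ p3) = ~True = False
p5 <-> ~(p1 ^ p3) = True <-> False = False
p4 -> p6 = True -> False = False
p3 ^ (p4 -> p6) = False ^ False = False
p1 -> (p3 ^ (p4 -> p6)) = True -> False = False
~(p1 -> (p3 ^ (p4 -> p6))) = ~False = True
p3 <-> ~(p1 -> (p3 ^ (p4 -> p6))) = False <-> True = False
(p5 <-> ~(p1 ^ p3)) ^ (p3 <-> ~(p1 -> (p3 ^ (p4 -> p6)))) = False ^ False = False
p5 ^ p3 = True ^ False = True
p4 ^ (p5 ^ p3) = True ^ True = False
((p5 <-> ~(p1 ^ p3)) ^ (p3 <-> ~(p1 -> (p3 ^ (p4 -> p6))))) ^ (p4 ^ (p5 ^ p3)) = False ^ False = False
p5 & p3 = True & False = False
(((p5 <-> ~(p1 ^ p3)) ^ (p3 <-> ~(p1 -> (p3 ^ (p4 -> p6))))) ^ (p4 ^ (p5 ^ p3))) -> (p5 & p3) = False -> False = True
p3 ^ p4 = False ^ True = True
(p3 ^ p4) ^ p6 = True ^ False = True
~((p3 ^ p4) ^ p6) = ~True = False
~((p3 ^ p4) ^ p6) ^ p5 = False ^ True = True
(~((p3 ^ p4) ^ p6) ^ p5) -> p4 = True -> True = True
((((p5 <-> ~(p1 ^ p3)) ^ (p3 <-> ~(p1 -> (p3 ^ (p4 -> p6))))) ^ (p4 ^ (p5 ^ p3))) -> (p5 & p3)) ^ ((~((p3 ^ p4) ^ p6) ^ p5) -> p4) = True ^ True = False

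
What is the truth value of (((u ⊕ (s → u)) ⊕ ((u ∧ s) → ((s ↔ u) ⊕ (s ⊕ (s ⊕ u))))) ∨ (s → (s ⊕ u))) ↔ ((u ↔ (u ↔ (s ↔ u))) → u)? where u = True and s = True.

False

Substituting u=True, s=True:
s → u = True → True = True
u ⊕ (s → u) = True ⊕ True = False
u ∧ s = True ∧ True = True
s ↔ u = True ↔ True = True
s ⊕ u = True ⊕ True = False
s ⊕ (s ⊕ u) = True ⊕ False = True
(s ↔ u) ⊕ (s ⊕ (s ⊕ u)) = True ⊕ True = False
(u ∧ s) → ((s ↔ u) ⊕ (s ⊕ (s ⊕ u))) = True → False = False
(u ⊕ (s → u)) ⊕ ((u ∧ s) → ((s ↔ u) ⊕ (s ⊕ (s ⊕ u)))) = False ⊕ False = False
s ⊕ u = True ⊕ True = False
s → (s ⊕ u) = True → False = False
((u ⊕ (s → u)) ⊕ ((u ∧ s) → ((s ↔ u) ⊕ (s ⊕ (s ⊕ u))))) ∨ (s → (s ⊕ u)) = False ∨ False = False
s ↔ u = True ↔ True = True
u ↔ (s ↔ u) = True ↔ True = True
u ↔ (u ↔ (s ↔ u)) = True ↔ True = True
(u ↔ (u ↔ (s ↔ u))) → u = True → True = True
(((u ⊕ (s → u)) ⊕ ((u ∧ s) → ((s ↔ u) ⊕ (s ⊕ (s ⊕ u))))) ∨ (s → (s ⊕ u))) ↔ ((u ↔ (u ↔ (s ↔ u))) → u) = False ↔ True = False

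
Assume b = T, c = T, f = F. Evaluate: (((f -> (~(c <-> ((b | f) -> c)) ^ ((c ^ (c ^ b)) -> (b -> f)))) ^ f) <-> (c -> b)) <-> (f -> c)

T

b | f = T | F = T
(b | f) -> c = T -> T = T
c <-> ((b | f) -> c) = T <-> T = T
~(c <-> ((b | f) -> c)) = ~T = F
c ^ b = T ^ T = F
c ^ (c ^ b) = T ^ F = T
b -> f = T -> F = F
(c ^ (c ^ b)) -> (b -> f) = T -> F = F
~(c <-> ((b | f) -> c)) ^ ((c ^ (c ^ b)) -> (b -> f)) = F ^ F = F
f -> (~(c <-> ((b | f) -> c)) ^ ((c ^ (c ^ b)) -> (b -> f))) = F -> F = T
(f -> (~(c <-> ((b | f) -> c)) ^ ((c ^ (c ^ b)) -> (b -> f)))) ^ f = T ^ F = T
c -> b = T -> T = T
((f -> (~(c <-> ((b | f) -> c)) ^ ((c ^ (c ^ b)) -> (b -> f)))) ^ f) <-> (c -> b) = T <-> T = T
f -> c = F -> T = T
(((f -> (~(c <-> ((b | f) -> c)) ^ ((c ^ (c ^ b)) -> (b -> f)))) ^ f) <-> (c -> b)) <-> (f -> c) = T <-> T = T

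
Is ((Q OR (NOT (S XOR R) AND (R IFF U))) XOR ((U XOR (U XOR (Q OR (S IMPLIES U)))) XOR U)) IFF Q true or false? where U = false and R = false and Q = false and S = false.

S XOR R = false XOR false = false
NOT (S XOR R) = NOT false = true
R IFF U = false IFF false = true
NOT (S XOR R) AND (R IFF U) = true AND true = true
Q OR (NOT (S XOR R) AND (R IFF U)) = false OR true = true
S IMPLIES U = false IMPLIES false = true
Q OR (S IMPLIES U) = false OR true = true
U XOR (Q OR (S IMPLIES U)) = false XOR true = true
U XOR (U XOR (Q OR (S IMPLIES U))) = false XOR true = true
(U XOR (U XOR (Q OR (S IMPLIES U)))) XOR U = true XOR false = true
(Q OR (NOT (S XOR R) AND (R IFF U))) XOR ((U XOR (U XOR (Q OR (S IMPLIES U)))) XOR U) = true XOR true = false
((Q OR (NOT (S XOR R) AND (R IFF U))) XOR ((U XOR (U XOR (Q OR (S IMPLIES U)))) XOR U)) IFF Q = false IFF false = true

true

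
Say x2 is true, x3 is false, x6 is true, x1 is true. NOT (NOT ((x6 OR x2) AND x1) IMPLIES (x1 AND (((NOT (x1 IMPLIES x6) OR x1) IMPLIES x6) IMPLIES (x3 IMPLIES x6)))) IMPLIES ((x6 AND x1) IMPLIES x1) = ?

true

Substituting x2=true, x3=false, x6=true, x1=true:
x6 OR x2 = true OR true = true
(x6 OR x2) AND x1 = true AND true = true
NOT ((x6 OR x2) AND x1) = NOT true = false
x1 IMPLIES x6 = true IMPLIES true = true
NOT (x1 IMPLIES x6) = NOT true = false
NOT (x1 IMPLIES x6) OR x1 = false OR true = true
(NOT (x1 IMPLIES x6) OR x1) IMPLIES x6 = true IMPLIES true = true
x3 IMPLIES x6 = false IMPLIES true = true
((NOT (x1 IMPLIES x6) OR x1) IMPLIES x6) IMPLIES (x3 IMPLIES x6) = true IMPLIES true = true
x1 AND (((NOT (x1 IMPLIES x6) OR x1) IMPLIES x6) IMPLIES (x3 IMPLIES x6)) = true AND true = true
NOT ((x6 OR x2) AND x1) IMPLIES (x1 AND (((NOT (x1 IMPLIES x6) OR x1) IMPLIES x6) IMPLIES (x3 IMPLIES x6))) = false IMPLIES true = true
NOT (NOT ((x6 OR x2) AND x1) IMPLIES (x1 AND (((NOT (x1 IMPLIES x6) OR x1) IMPLIES x6) IMPLIES (x3 IMPLIES x6)))) = NOT true = false
x6 AND x1 = true AND true = true
(x6 AND x1) IMPLIES x1 = true IMPLIES true = true
NOT (NOT ((x6 OR x2) AND x1) IMPLIES (x1 AND (((NOT (x1 IMPLIES x6) OR x1) IMPLIES x6) IMPLIES (x3 IMPLIES x6)))) IMPLIES ((x6 AND x1) IMPLIES x1) = false IMPLIES true = true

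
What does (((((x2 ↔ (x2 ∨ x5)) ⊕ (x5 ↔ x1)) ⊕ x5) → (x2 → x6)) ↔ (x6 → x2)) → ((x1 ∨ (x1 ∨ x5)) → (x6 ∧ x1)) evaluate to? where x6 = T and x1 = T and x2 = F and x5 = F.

T

x2 ∨ x5 = F ∨ F = F
x2 ↔ (x2 ∨ x5) = F ↔ F = T
x5 ↔ x1 = F ↔ T = F
(x2 ↔ (x2 ∨ x5)) ⊕ (x5 ↔ x1) = T ⊕ F = T
((x2 ↔ (x2 ∨ x5)) ⊕ (x5 ↔ x1)) ⊕ x5 = T ⊕ F = T
x2 → x6 = F → T = T
(((x2 ↔ (x2 ∨ x5)) ⊕ (x5 ↔ x1)) ⊕ x5) → (x2 → x6) = T → T = T
x6 → x2 = T → F = F
((((x2 ↔ (x2 ∨ x5)) ⊕ (x5 ↔ x1)) ⊕ x5) → (x2 → x6)) ↔ (x6 → x2) = T ↔ F = F
x1 ∨ x5 = T ∨ F = T
x1 ∨ (x1 ∨ x5) = T ∨ T = T
x6 ∧ x1 = T ∧ T = T
(x1 ∨ (x1 ∨ x5)) → (x6 ∧ x1) = T → T = T
(((((x2 ↔ (x2 ∨ x5)) ⊕ (x5 ↔ x1)) ⊕ x5) → (x2 → x6)) ↔ (x6 → x2)) → ((x1 ∨ (x1 ∨ x5)) → (x6 ∧ x1)) = F → T = T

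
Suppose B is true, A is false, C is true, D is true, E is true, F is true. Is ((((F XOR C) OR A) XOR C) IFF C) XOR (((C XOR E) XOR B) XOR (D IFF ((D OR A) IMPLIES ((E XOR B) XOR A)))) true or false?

False

F XOR C = True XOR True = False
(F XOR C) OR A = False OR False = False
((F XOR C) OR A) XOR C = False XOR True = True
(((F XOR C) OR A) XOR C) IFF C = True IFF True = True
C XOR E = True XOR True = False
(C XOR E) XOR B = False XOR True = True
D OR A = True OR False = True
E XOR B = True XOR True = False
(E XOR B) XOR A = False XOR False = False
(D OR A) IMPLIES ((E XOR B) XOR A) = True IMPLIES False = False
D IFF ((D OR A) IMPLIES ((E XOR B) XOR A)) = True IFF False = False
((C XOR E) XOR B) XOR (D IFF ((D OR A) IMPLIES ((E XOR B) XOR A))) = True XOR False = True
((((F XOR C) OR A) XOR C) IFF C) XOR (((C XOR E) XOR B) XOR (D IFF ((D OR A) IMPLIES ((E XOR B) XOR A)))) = True XOR True = False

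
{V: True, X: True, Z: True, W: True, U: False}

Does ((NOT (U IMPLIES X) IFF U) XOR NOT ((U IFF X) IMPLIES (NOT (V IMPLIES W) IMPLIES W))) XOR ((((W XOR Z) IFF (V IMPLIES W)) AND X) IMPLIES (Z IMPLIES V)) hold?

False

U IMPLIES X = False IMPLIES True = True
NOT (U IMPLIES X) = NOT True = False
NOT (U IMPLIES X) IFF U = False IFF False = True
U IFF X = False IFF True = False
V IMPLIES W = True IMPLIES True = True
NOT (V IMPLIES W) = NOT True = False
NOT (V IMPLIES W) IMPLIES W = False IMPLIES True = True
(U IFF X) IMPLIES (NOT (V IMPLIES W) IMPLIES W) = False IMPLIES True = True
NOT ((U IFF X) IMPLIES (NOT (V IMPLIES W) IMPLIES W)) = NOT True = False
(NOT (U IMPLIES X) IFF U) XOR NOT ((U IFF X) IMPLIES (NOT (V IMPLIES W) IMPLIES W)) = True XOR False = True
W XOR Z = True XOR True = False
V IMPLIES W = True IMPLIES True = True
(W XOR Z) IFF (V IMPLIES W) = False IFF True = False
((W XOR Z) IFF (V IMPLIES W)) AND X = False AND True = False
Z IMPLIES V = True IMPLIES True = True
(((W XOR Z) IFF (V IMPLIES W)) AND X) IMPLIES (Z IMPLIES V) = False IMPLIES True = True
((NOT (U IMPLIES X) IFF U) XOR NOT ((U IFF X) IMPLIES (NOT (V IMPLIES W) IMPLIES W))) XOR ((((W XOR Z) IFF (V IMPLIES W)) AND X) IMPLIES (Z IMPLIES V)) = True XOR True = False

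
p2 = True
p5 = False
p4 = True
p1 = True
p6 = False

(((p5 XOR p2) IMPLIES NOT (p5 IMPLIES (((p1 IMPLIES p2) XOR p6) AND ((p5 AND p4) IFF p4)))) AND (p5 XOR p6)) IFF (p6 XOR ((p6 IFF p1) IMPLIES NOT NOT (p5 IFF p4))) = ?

False

Substituting p2=True, p5=False, p4=True, p1=True, p6=False:
p5 XOR p2 = False XOR True = True
p1 IMPLIES p2 = True IMPLIES True = True
(p1 IMPLIES p2) XOR p6 = True XOR False = True
p5 AND p4 = False AND True = False
(p5 AND p4) IFF p4 = False IFF True = False
((p1 IMPLIES p2) XOR p6) AND ((p5 AND p4) IFF p4) = True AND False = False
p5 IMPLIES (((p1 IMPLIES p2) XOR p6) AND ((p5 AND p4) IFF p4)) = False IMPLIES False = True
NOT (p5 IMPLIES (((p1 IMPLIES p2) XOR p6) AND ((p5 AND p4) IFF p4))) = NOT True = False
(p5 XOR p2) IMPLIES NOT (p5 IMPLIES (((p1 IMPLIES p2) XOR p6) AND ((p5 AND p4) IFF p4))) = True IMPLIES False = False
p5 XOR p6 = False XOR False = False
((p5 XOR p2) IMPLIES NOT (p5 IMPLIES (((p1 IMPLIES p2) XOR p6) AND ((p5 AND p4) IFF p4)))) AND (p5 XOR p6) = False AND False = False
p6 IFF p1 = False IFF True = False
p5 IFF p4 = False IFF True = False
NOT (p5 IFF p4) = NOT False = True
NOT NOT (p5 IFF p4) = NOT True = False
(p6 IFF p1) IMPLIES NOT NOT (p5 IFF p4) = False IMPLIES False = True
p6 XOR ((p6 IFF p1) IMPLIES NOT NOT (p5 IFF p4)) = False XOR True = True
(((p5 XOR p2) IMPLIES NOT (p5 IMPLIES (((p1 IMPLIES p2) XOR p6) AND ((p5 AND p4) IFF p4)))) AND (p5 XOR p6)) IFF (p6 XOR ((p6 IFF p1) IMPLIES NOT NOT (p5 IFF p4))) = False IFF True = False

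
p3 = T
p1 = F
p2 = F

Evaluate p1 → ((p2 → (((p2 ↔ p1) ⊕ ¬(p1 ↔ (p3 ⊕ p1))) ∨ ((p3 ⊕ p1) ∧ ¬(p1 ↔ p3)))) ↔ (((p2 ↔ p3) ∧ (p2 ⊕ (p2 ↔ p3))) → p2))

T

p2 ↔ p1 = F ↔ F = T
p3 ⊕ p1 = T ⊕ F = T
p1 ↔ (p3 ⊕ p1) = F ↔ T = F
¬(p1 ↔ (p3 ⊕ p1)) = ¬F = T
(p2 ↔ p1) ⊕ ¬(p1 ↔ (p3 ⊕ p1)) = T ⊕ T = F
p3 ⊕ p1 = T ⊕ F = T
p1 ↔ p3 = F ↔ T = F
¬(p1 ↔ p3) = ¬F = T
(p3 ⊕ p1) ∧ ¬(p1 ↔ p3) = T ∧ T = T
((p2 ↔ p1) ⊕ ¬(p1 ↔ (p3 ⊕ p1))) ∨ ((p3 ⊕ p1) ∧ ¬(p1 ↔ p3)) = F ∨ T = T
p2 → (((p2 ↔ p1) ⊕ ¬(p1 ↔ (p3 ⊕ p1))) ∨ ((p3 ⊕ p1) ∧ ¬(p1 ↔ p3))) = F → T = T
p2 ↔ p3 = F ↔ T = F
p2 ↔ p3 = F ↔ T = F
p2 ⊕ (p2 ↔ p3) = F ⊕ F = F
(p2 ↔ p3) ∧ (p2 ⊕ (p2 ↔ p3)) = F ∧ F = F
((p2 ↔ p3) ∧ (p2 ⊕ (p2 ↔ p3))) → p2 = F → F = T
(p2 → (((p2 ↔ p1) ⊕ ¬(p1 ↔ (p3 ⊕ p1))) ∨ ((p3 ⊕ p1) ∧ ¬(p1 ↔ p3)))) ↔ (((p2 ↔ p3) ∧ (p2 ⊕ (p2 ↔ p3))) → p2) = T ↔ T = T
p1 → ((p2 → (((p2 ↔ p1) ⊕ ¬(p1 ↔ (p3 ⊕ p1))) ∨ ((p3 ⊕ p1) ∧ ¬(p1 ↔ p3)))) ↔ (((p2 ↔ p3) ∧ (p2 ⊕ (p2 ↔ p3))) → p2)) = F → T = T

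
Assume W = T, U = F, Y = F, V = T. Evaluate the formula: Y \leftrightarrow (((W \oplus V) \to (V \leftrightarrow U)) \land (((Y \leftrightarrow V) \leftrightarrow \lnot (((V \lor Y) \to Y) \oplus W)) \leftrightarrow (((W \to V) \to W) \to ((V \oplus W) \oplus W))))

W \oplus V = T \oplus T = F
V \leftrightarrow U = T \leftrightarrow F = F
(W \oplus V) \to (V \leftrightarrow U) = F \to F = T
Y \leftrightarrow V = F \leftrightarrow T = F
V \lor Y = T \lor F = T
(V \lor Y) \to Y = T \to F = F
((V \lor Y) \to Y) \oplus W = F \oplus T = T
\lnot (((V \lor Y) \to Y) \oplus W) = \lnot T = F
(Y \leftrightarrow V) \leftrightarrow \lnot (((V \lor Y) \to Y) \oplus W) = F \leftrightarrow F = T
W \to V = T \to T = T
(W \to V) \to W = T \to T = T
V \oplus W = T \oplus T = F
(V \oplus W) \oplus W = F \oplus T = T
((W \to V) \to W) \to ((V \oplus W) \oplus W) = T \to T = T
((Y \leftrightarrow V) \leftrightarrow \lnot (((V \lor Y) \to Y) \oplus W)) \leftrightarrow (((W \to V) \to W) \to ((V \oplus W) \oplus W)) = T \leftrightarrow T = T
((W \oplus V) \to (V \leftrightarrow U)) \land (((Y \leftrightarrow V) \leftrightarrow \lnot (((V \lor Y) \to Y) \oplus W)) \leftrightarrow (((W \to V) \to W) \to ((V \oplus W) \oplus W))) = T \land T = T
Y \leftrightarrow (((W \oplus V) \to (V \leftrightarrow U)) \land (((Y \leftrightarrow V) \leftrightarrow \lnot (((V \lor Y) \to Y) \oplus W)) \leftrightarrow (((W \to V) \to W) \to ((V \oplus W) \oplus W)))) = F \leftrightarrow T = F

F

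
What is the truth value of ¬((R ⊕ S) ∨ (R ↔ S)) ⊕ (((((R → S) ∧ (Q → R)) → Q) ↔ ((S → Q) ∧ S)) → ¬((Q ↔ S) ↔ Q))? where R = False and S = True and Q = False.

R ⊕ S = False ⊕ True = True
R ↔ S = False ↔ True = False
(R ⊕ S) ∨ (R ↔ S) = True ∨ False = True
¬((R ⊕ S) ∨ (R ↔ S)) = ¬True = False
R → S = False → True = True
Q → R = False → False = True
(R → S) ∧ (Q → R) = True ∧ True = True
((R → S) ∧ (Q → R)) → Q = True → False = False
S → Q = True → False = False
(S → Q) ∧ S = False ∧ True = False
(((R → S) ∧ (Q → R)) → Q) ↔ ((S → Q) ∧ S) = False ↔ False = True
Q ↔ S = False ↔ True = False
(Q ↔ S) ↔ Q = False ↔ False = True
¬((Q ↔ S) ↔ Q) = ¬True = False
((((R → S) ∧ (Q → R)) → Q) ↔ ((S → Q) ∧ S)) → ¬((Q ↔ S) ↔ Q) = True → False = False
¬((R ⊕ S) ∨ (R ↔ S)) ⊕ (((((R → S) ∧ (Q → R)) → Q) ↔ ((S → Q) ∧ S)) → ¬((Q ↔ S) ↔ Q)) = False ⊕ False = False

False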